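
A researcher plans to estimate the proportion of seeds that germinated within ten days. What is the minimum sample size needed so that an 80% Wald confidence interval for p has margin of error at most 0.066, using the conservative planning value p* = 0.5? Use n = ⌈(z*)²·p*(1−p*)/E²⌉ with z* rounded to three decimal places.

n = 95

z* = 1.282 at the 80% level.
p*(1−p*) = 0.50·0.50 = 0.2500.
Required n before rounding: 1.643524 × 0.2500 / 0.066² = 94.325.
Rounding up, n = 95.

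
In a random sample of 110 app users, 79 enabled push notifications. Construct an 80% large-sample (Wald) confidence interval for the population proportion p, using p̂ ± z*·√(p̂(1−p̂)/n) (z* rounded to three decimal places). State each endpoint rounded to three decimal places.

The sample proportion is 79/110 = 0.71818.
SE = √(p̂(1−p̂)/n) = √(0.202397/110) = 0.042895.
For 80% confidence, z* = 1.282.
Margin of error: 1.282 × 0.042895 = 0.05499.
So the interval runs from 0.663 to 0.773.

(0.663, 0.773)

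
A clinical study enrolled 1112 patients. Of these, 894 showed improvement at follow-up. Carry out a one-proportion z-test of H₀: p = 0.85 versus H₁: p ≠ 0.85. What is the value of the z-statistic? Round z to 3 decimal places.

z = -4.300

The sample proportion is 894/1112 = 0.80396.
Null standard error: √(0.85·0.15/1112) = √0.000114658 = 0.010708.
z = (0.80396 − 0.85)/0.010708 = -0.04604/0.010708 = -4.300.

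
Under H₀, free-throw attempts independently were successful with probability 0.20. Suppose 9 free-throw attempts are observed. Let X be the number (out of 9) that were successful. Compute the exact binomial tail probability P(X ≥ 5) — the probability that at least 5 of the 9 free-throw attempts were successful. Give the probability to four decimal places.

P = 0.0196

X is binomial with n = 9 and p = 0.20.
P(X ≥ 5) = Σ_{j=5}^{9} C(9,j)·0.20^j·0.80^{9−j}.
= 0.016515 + 0.002753 + 0.000295 + 0.000018 + 0.000001 = 0.0196.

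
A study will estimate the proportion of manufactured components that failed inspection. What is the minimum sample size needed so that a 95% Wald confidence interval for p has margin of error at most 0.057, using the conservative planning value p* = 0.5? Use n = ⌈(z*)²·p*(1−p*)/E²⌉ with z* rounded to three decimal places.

n = 296

z* = 1.960 at the 95% level.
p*(1−p*) = 0.50·0.50 = 0.2500.
Required n before rounding: 3.841600 × 0.2500 / 0.057² = 295.599.
Rounding up, n = 296.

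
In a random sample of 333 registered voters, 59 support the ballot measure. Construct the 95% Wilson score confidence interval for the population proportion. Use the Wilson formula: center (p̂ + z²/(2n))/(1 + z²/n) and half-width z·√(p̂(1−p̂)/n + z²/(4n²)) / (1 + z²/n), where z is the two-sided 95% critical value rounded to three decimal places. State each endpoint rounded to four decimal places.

Here p̂ = 59/333 = 0.17718 and z = 1.960 (z² = 3.841600).
1 + z²/n = 1.011536.
Adjusted center: (0.17718 + z²/(2n))/1.011536 = 0.18086.
Radicand: p̂(1−p̂)/n + z²/(4n²) = 0.000437794 + 0.000008661 = 0.000446455.
Half-width = z·√(radicand)/denom = 1.960·0.021129/1.011536 = 0.04094.
Interval: 0.18086 ± 0.04094 → (0.1399, 0.2218).

(0.1399, 0.2218)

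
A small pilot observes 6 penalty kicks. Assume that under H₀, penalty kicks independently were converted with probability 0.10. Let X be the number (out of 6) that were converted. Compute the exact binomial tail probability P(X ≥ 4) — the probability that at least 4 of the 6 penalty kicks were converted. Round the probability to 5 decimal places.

P = 0.00127

X ~ Binomial(n=6, p=0.10).
P(X ≥ 4) = C(6,4)·0.10^4·0.90^2 + C(6,5)·0.10^5·0.90^1 + C(6,6)·0.10^6·0.90^0.
= 0.001215 + 0.000054 + 0.000001 = 0.00127.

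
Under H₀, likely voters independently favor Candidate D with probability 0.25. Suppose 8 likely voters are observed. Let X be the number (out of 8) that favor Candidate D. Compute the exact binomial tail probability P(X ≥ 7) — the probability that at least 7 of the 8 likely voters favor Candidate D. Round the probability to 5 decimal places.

P = 0.00038

X is binomial with n = 8 and p = 0.25.
P(X ≥ 7) = C(8,7)·0.25^7·0.75^1 + C(8,8)·0.25^8·0.75^0.
= 0.000366 + 0.000015 = 0.00038.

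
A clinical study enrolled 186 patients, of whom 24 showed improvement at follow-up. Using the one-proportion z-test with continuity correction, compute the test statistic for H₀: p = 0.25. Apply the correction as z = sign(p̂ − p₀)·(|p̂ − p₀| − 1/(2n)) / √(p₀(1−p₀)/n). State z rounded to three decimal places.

p̂ = 24/186 = 0.12903. p̂ − p₀ = -0.120968.
1/(2n) = 0.002688.
Corrected numerator: |-0.120968| − 0.002688 = 0.118280.
SE₀ = √(0.25·0.75/186) = 0.031750.
z = −0.118280/0.031750 = -3.725.

z = -3.725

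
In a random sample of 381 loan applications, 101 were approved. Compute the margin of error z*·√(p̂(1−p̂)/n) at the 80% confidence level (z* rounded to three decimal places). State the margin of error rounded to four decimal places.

ME = 0.0290

Sample proportion p̂ = 101/381 = 0.26509.
Standard error of p̂: √(0.194818/381) = √0.000511334 = 0.022613.
The 80% critical value is z* = 1.282.
Margin of error = z*·SE = 1.282 × 0.022613 = 0.0290.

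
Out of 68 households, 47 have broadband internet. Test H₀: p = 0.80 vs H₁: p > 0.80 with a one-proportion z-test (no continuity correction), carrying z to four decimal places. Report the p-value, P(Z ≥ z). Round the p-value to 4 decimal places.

p-value = 0.9876

p̂ = 47/68 = 0.69118.
Null standard error: √(0.80·0.20/68) = √0.002352941 = 0.048507.
Test statistic (full precision, shown to 4 dp): z = (47/68 − 0.80)/SE₀ ≈ -2.2435.
p-value = P(Z ≥ z) with z = -2.2435 → 0.9876.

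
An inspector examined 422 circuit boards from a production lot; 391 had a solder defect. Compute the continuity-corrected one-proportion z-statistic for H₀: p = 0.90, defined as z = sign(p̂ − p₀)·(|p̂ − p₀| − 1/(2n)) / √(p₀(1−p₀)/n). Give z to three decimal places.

Sample proportion p̂ = 391/422 = 0.92654. p̂ − p₀ = 0.026540.
1/(2n) = 0.001185.
Corrected numerator: |0.026540| − 0.001185 = 0.025355.
Null standard error: √(0.90·0.10/422) = √0.000213270 = 0.014604.
z = (+)0.025355/0.014604 = 1.736.

z = 1.736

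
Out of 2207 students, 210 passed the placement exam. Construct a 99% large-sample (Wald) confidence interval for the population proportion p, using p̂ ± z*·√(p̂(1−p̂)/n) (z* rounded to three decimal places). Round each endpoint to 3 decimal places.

p̂ = 210/2207 = 0.09515.
SE = √(p̂(1−p̂)/n) = √(0.086098/2207) = 0.006246.
The 99% critical value is z* = 2.576.
Margin of error: 2.576 × 0.006246 = 0.01609.
Interval: 0.09515 ± 0.01609 → (0.079, 0.111).

(0.079, 0.111)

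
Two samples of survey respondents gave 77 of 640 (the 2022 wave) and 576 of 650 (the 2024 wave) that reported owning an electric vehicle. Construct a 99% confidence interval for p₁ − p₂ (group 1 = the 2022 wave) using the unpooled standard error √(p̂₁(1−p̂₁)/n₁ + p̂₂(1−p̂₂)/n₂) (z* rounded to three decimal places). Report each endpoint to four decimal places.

(-0.8120, -0.7197)

p̂₁ = 0.12031, p̂₂ = 0.88615, so the observed difference is -0.76584.
SE = √(0.000165371 + 0.000155208) = √0.000320579 = 0.017905.
The 99% critical value is z* = 2.576. Margin of error = 0.04612.
CI: -0.76584 ± 0.04612 = (-0.8120, -0.7197).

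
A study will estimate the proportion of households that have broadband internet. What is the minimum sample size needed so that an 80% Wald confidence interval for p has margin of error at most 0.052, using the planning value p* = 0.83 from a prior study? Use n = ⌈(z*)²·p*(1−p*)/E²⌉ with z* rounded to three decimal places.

n = 86

z* = 1.282 at the 80% level.
p*(1−p*) = 0.83·0.17 = 0.1411.
(z*)²·p*(1−p*)/E² = 1.643524·0.1411/0.002704 = 85.762.
Rounding up, n = 86.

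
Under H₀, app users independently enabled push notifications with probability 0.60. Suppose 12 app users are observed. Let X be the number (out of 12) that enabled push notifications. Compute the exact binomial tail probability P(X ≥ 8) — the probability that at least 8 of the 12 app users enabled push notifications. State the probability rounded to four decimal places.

P = 0.4382

X is binomial with n = 12 and p = 0.60.
P(X ≥ 8) = Σ_{j=8}^{12} C(12,j)·0.60^j·0.40^{12−j}.
= 0.212841 + 0.141894 + 0.063852 + 0.017414 + 0.002177 = 0.4382.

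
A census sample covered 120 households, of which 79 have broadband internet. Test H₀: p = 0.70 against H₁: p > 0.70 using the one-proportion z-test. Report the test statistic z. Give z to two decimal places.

z = -1.00

Sample proportion p̂ = 79/120 = 0.65833.
Null standard error: √(0.70·0.30/120) = √0.001750000 = 0.041833.
z = (0.65833 − 0.70)/0.041833 = -0.04167/0.041833 = -1.00.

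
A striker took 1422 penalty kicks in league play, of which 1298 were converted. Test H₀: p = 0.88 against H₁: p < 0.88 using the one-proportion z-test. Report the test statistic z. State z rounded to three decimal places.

Sample proportion p̂ = 1298/1422 = 0.91280.
Null standard error: √(0.88·0.12/1422) = √0.000074262 = 0.008618.
z = (p̂ − p₀)/SE = (0.91280 − 0.88)/0.008618 = 3.806.

z = 3.806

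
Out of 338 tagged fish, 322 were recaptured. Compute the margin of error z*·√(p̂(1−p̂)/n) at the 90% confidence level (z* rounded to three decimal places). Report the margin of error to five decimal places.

p̂ = 322/338 = 0.95266.
SE(p̂) = √(0.95266·0.04734/338) = 0.011551.
z* = 1.645 at the 90% level.
Margin of error = z*·SE = 1.645 × 0.011551 = 0.01900.

ME = 0.01900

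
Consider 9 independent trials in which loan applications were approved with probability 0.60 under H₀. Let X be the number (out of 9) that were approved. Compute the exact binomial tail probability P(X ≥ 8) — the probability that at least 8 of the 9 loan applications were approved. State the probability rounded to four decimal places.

X ~ Binomial(n=9, p=0.60).
P(X ≥ 8) = C(9,8)·0.60^8·0.40^1 + C(9,9)·0.60^9·0.40^0.
= 0.060466 + 0.010078 = 0.0705.

P = 0.0705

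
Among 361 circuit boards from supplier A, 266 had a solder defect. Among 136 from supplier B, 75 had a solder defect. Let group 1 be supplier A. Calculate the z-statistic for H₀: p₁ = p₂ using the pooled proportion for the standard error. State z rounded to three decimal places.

p̂₁ = 266/361 = 0.73684, p̂₂ = 75/136 = 0.55147.
Pooling: p̂ = 341/497 = 0.68612.
SE = √[p̂(1−p̂)(1/n₁+1/n₂)] = √[0.68612·0.31388·(1/361+1/136)] ≈ 0.046692.
z = (p̂₁ − p̂₂)/SE = (0.73684 − 0.55147)/0.046692 = 0.18537/0.046692 = 3.970.

z = 3.970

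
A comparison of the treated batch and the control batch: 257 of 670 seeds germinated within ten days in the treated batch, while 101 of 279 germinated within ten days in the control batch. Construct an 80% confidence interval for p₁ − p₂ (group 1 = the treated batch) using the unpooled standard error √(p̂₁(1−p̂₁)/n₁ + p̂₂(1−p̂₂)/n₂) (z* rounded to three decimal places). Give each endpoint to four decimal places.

(-0.0225, 0.0656)

p̂₁ = 257/670 = 0.38358, p̂₂ = 101/279 = 0.36201; p̂₁ − p̂₂ = 0.02157.
SE = √(0.000352906 + 0.000827806) = √0.001180712 = 0.034361.
For 80% confidence, z* = 1.282. Margin of error = 0.04405.
So the interval runs from -0.0225 to 0.0656.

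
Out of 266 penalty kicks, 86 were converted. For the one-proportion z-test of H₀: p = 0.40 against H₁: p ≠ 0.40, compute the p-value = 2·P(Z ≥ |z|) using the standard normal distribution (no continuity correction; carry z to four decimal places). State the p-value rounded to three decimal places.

p-value = 0.011

p̂ = 86/266 = 0.32331.
SE₀ = √(0.40·0.60/266) = 0.030038.
z = (p̂ − p₀)/SE = (86/266 − 0.40)/0.030038 ≈ -2.5532.
From the standard normal, 2·P(Z ≥ |z|) = 0.011.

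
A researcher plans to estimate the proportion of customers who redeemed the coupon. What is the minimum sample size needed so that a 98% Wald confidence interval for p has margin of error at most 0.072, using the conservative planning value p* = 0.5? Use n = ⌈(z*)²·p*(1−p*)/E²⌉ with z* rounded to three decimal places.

For 98% confidence, z* = 2.326.
p*(1−p*) = 0.2500.
Required n before rounding: 5.410276 × 0.2500 / 0.072² = 260.912.
⌈260.912⌉ = 261.

n = 261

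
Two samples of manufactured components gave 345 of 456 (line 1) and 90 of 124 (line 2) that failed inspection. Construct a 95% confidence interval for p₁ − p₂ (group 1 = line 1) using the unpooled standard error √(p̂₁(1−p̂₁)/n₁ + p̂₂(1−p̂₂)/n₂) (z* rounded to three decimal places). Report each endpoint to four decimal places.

p̂₁ = 0.75658, p̂₂ = 0.72581, so the observed difference is 0.03077.
Unpooled SE = √(p̂₁(1−p̂₁)/n₁ + p̂₂(1−p̂₂)/n₂) = √(0.000403876 + 0.001604931) = 0.044820.
For 95% confidence, z* = 1.960. Margin = 1.960·0.044820 = 0.08785.
Interval: 0.03077 ± 0.08785 → (-0.0571, 0.1186).

(-0.0571, 0.1186)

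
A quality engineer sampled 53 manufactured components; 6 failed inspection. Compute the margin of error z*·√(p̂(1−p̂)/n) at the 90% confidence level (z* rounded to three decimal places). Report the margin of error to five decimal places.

ME = 0.07159

Sample proportion p̂ = 6/53 = 0.11321.
SE = √(p̂(1−p̂)/n) = √(0.100392/53) = 0.043522.
z* = 1.645 at the 90% level.
Margin of error = z*·SE = 1.645 × 0.043522 = 0.07159.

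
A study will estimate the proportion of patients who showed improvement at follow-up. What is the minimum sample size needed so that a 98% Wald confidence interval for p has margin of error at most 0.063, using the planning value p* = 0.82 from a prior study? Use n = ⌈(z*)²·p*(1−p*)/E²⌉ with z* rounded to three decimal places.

n = 202

z* = 2.326 at the 98% level.
p*(1−p*) = 0.1476.
Required n before rounding: 5.410276 × 0.1476 / 0.063² = 201.198.
⌈201.198⌉ = 202.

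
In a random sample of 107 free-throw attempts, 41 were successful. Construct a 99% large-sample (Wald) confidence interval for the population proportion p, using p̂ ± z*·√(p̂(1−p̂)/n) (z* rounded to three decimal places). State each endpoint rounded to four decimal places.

(0.2621, 0.5042)

With x = 41 successes in n = 107, p̂ = 0.38318.
SE(p̂) = √(0.38318·0.61682/107) = 0.046999.
For 99% confidence, z* = 2.576.
Margin = 2.576·0.046999 = 0.12107.
So the interval runs from 0.2621 to 0.5042.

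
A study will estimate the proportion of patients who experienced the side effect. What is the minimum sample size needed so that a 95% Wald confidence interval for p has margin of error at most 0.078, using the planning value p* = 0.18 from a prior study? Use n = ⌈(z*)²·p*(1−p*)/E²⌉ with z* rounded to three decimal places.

z* = 1.960 at the 95% level.
p*(1−p*) = 0.18·0.82 = 0.1476.
Required n before rounding: 3.841600 × 0.1476 / 0.078² = 93.199.
Rounding up, n = 94.

n = 94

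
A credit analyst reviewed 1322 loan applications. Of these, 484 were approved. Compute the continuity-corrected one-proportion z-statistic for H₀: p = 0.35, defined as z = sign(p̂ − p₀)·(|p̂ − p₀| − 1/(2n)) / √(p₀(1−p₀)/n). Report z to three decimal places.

Sample proportion p̂ = 484/1322 = 0.36611. p̂ − p₀ = 0.016112.
Continuity correction 1/(2n) = 1/2644 = 0.000378.
Corrected numerator: |0.016112| − 0.000378 = 0.015734.
SE₀ = √(0.35·0.65/1322) = 0.013118.
z = +0.015734/0.013118 = 1.199.

z = 1.199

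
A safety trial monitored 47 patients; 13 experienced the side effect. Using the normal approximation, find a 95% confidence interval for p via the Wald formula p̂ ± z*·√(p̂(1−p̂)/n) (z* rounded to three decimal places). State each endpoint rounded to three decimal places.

The sample proportion is 13/47 = 0.27660.
SE(p̂) = √(0.27660·0.72340/47) = 0.065248.
z* = 1.960 at the 95% level.
Margin = 1.960·0.065248 = 0.12789.
So the interval runs from 0.149 to 0.404.

(0.149, 0.404)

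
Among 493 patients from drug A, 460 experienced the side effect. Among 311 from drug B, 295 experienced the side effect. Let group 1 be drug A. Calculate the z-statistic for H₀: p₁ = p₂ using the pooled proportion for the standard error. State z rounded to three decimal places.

Sample proportions: p̂₁ = 460/493 = 0.93306 and p̂₂ = 295/311 = 0.94855.
Pooling: p̂ = 755/804 = 0.93905.
SE = √[p̂(1−p̂)(1/n₁+1/n₂)] = √[0.93905·0.06095·(1/493+1/311)] ≈ 0.017324.
z = -0.01549/0.017324 = -0.894.

z = -0.894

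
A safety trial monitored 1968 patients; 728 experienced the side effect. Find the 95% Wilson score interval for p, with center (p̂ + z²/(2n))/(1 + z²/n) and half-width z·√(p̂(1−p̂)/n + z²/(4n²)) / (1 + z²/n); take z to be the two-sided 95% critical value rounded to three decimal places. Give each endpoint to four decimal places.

Here p̂ = 728/1968 = 0.36992 and z = 1.960 (z² = 3.841600).
Denominator 1 + z²/n = 1 + 3.841600/1968 = 1.001952.
Adjusted center: (0.36992 + z²/(2n))/1.001952 = 0.37017.
Radicand: p̂(1−p̂)/n + z²/(4n²) = 0.000118434 + 0.000000248 = 0.000118682.
Half-width = 1.960·√0.000118682/1.001952 = 0.02131.
CI: 0.37017 ± 0.02131 = (0.3489, 0.3915).

(0.3489, 0.3915)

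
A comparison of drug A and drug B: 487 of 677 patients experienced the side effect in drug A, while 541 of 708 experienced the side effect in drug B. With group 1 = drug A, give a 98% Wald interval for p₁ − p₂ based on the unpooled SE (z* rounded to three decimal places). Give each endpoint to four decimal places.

p̂₁ = 0.71935, p̂₂ = 0.76412, so the observed difference is -0.04477.
Unpooled SE = √(p̂₁(1−p̂₁)/n₁ + p̂₂(1−p̂₂)/n₂) = √(0.000298206 + 0.000254574) = 0.023511.
z* = 2.326 at the 98% level. Margin of error = 0.05469.
Interval: -0.04477 ± 0.05469 → (-0.0995, 0.0099).

(-0.0995, 0.0099)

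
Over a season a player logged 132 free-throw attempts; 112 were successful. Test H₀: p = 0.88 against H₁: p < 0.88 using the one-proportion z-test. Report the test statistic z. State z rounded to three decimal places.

z = -1.114

The sample proportion is 112/132 = 0.84848.
Under H₀, SE = √(p₀(1−p₀)/n) = √(0.88·0.12/132) = √0.000800000 = 0.028284.
Test statistic: z = -0.03152/0.028284 = -1.114.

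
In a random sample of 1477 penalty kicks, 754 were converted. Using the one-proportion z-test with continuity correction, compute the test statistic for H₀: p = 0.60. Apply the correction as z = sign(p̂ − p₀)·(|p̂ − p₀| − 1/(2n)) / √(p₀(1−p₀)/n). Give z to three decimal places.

Sample proportion p̂ = 754/1477 = 0.51049. p̂ − p₀ = -0.089506.
Continuity correction 1/(2n) = 1/2954 = 0.000339.
Corrected numerator: |-0.089506| − 0.000339 = 0.089167.
Under H₀, SE = √(p₀(1−p₀)/n) = √(0.60·0.40/1477) = √0.000162492 = 0.012747.
z = (−)0.089167/0.012747 = -6.995.

z = -6.995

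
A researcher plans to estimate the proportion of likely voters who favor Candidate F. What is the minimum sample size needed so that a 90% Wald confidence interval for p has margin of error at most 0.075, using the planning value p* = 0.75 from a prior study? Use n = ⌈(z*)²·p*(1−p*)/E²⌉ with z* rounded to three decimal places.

n = 91

For 90% confidence, z* = 1.645.
p*(1−p*) = 0.1875.
Required n before rounding: 2.706025 × 0.1875 / 0.075² = 90.201.
Rounding up, n = 91.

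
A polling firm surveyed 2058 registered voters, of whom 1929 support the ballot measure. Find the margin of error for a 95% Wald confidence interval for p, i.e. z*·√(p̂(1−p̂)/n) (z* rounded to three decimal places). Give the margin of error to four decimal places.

ME = 0.0105

Sample proportion p̂ = 1929/2058 = 0.93732.
SE = √(p̂(1−p̂)/n) = √(0.058753/2058) = 0.005343.
The 95% critical value is z* = 1.960.
Margin of error = z*·SE = 1.960 × 0.005343 = 0.0105.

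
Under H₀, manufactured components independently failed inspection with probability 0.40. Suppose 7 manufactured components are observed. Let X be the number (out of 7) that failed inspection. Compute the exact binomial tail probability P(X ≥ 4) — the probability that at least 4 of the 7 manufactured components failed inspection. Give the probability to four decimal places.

P = 0.2898

X ~ Binomial(n=7, p=0.40).
P(X ≥ 4) = C(7,4)·0.40^4·0.60^3 + C(7,5)·0.40^5·0.60^2 + C(7,6)·0.40^6·0.60^1 + C(7,7)·0.40^7·0.60^0.
= 0.193536 + 0.077414 + 0.017203 + 0.001638 = 0.2898.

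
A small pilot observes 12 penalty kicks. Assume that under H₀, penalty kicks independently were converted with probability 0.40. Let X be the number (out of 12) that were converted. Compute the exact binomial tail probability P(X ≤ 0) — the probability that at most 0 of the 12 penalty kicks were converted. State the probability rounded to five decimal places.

X is binomial with n = 12 and p = 0.40.
P(X ≤ 0) = C(12,0)·0.40^0·0.60^12.
= 0.002177 = 0.00218.

P = 0.00218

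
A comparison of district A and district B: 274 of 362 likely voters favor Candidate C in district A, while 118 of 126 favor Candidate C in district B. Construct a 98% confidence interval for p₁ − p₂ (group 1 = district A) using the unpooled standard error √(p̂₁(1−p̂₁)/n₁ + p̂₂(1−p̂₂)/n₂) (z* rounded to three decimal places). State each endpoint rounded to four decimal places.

p̂₁ = 274/362 = 0.75691, p̂₂ = 118/126 = 0.93651; p̂₁ − p̂₂ = -0.17960.
SE = √(0.000508285 + 0.000471911) = √0.000980196 = 0.031308.
For 98% confidence, z* = 2.326. Margin of error = 0.07282.
CI: -0.17960 ± 0.07282 = (-0.2524, -0.1068).

(-0.2524, -0.1068)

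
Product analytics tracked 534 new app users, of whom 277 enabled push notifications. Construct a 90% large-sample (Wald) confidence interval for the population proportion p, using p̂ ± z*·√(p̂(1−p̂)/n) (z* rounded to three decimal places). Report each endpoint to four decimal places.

Sample proportion p̂ = 277/534 = 0.51873.
SE = √(p̂(1−p̂)/n) = √(0.249649/534) = 0.021622.
z* = 1.645 at the 90% level.
Margin = 1.645·0.021622 = 0.03557.
Interval: 0.51873 ± 0.03557 → (0.4832, 0.5543).

(0.4832, 0.5543)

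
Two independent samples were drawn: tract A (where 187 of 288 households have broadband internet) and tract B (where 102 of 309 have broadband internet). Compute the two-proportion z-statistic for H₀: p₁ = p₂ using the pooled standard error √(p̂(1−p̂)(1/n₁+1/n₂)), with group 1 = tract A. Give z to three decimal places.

z = 7.799

p̂₁ = 187/288 = 0.64931, p̂₂ = 102/309 = 0.33010.
Pooling: p̂ = 289/597 = 0.48409.
Pooled SE = √[0.2497468·0.00670847] ≈ 0.040932.
z = (p̂₁ − p̂₂)/SE = (0.64931 − 0.33010)/0.040932 = 0.31921/0.040932 = 7.799.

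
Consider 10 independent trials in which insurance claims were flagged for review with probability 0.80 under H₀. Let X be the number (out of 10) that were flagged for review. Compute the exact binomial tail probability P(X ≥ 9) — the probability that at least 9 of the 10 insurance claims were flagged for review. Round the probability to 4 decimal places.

X ~ Binomial(n=10, p=0.80).
P(X ≥ 9) = C(10,9)·0.80^9·0.20^1 + C(10,10)·0.80^10·0.20^0.
= 0.268435 + 0.107374 = 0.3758.

P = 0.3758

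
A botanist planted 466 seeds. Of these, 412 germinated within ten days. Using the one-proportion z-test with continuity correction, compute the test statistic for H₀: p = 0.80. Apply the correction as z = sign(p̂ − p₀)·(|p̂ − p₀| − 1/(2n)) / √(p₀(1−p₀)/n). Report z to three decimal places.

z = 4.482

Sample proportion p̂ = 412/466 = 0.88412. p̂ − p₀ = 0.084120.
1/(2n) = 0.001073.
Corrected numerator: |0.084120| − 0.001073 = 0.083047.
SE₀ = √(0.80·0.20/466) = 0.018530.
z = +0.083047/0.018530 = 4.482.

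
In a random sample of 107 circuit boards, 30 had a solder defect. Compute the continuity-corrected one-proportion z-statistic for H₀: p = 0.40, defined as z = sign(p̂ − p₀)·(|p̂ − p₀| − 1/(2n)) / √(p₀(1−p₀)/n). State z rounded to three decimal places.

Sample proportion p̂ = 30/107 = 0.28037. p̂ − p₀ = -0.119626.
1/(2n) = 0.004673.
Corrected numerator: |-0.119626| − 0.004673 = 0.114953.
Under H₀, SE = √(p₀(1−p₀)/n) = √(0.40·0.60/107) = √0.002242991 = 0.047360.
z = (−)0.114953/0.047360 = -2.427.

z = -2.427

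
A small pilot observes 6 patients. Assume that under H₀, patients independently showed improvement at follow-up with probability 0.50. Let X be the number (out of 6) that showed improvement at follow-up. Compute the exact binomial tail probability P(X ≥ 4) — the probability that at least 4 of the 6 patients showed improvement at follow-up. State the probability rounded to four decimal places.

P = 0.3438

X ~ Binomial(n=6, p=0.50).
P(X ≥ 4) = C(6,4)·0.50^4·0.50^2 + C(6,5)·0.50^5·0.50^1 + C(6,6)·0.50^6·0.50^0.
= 0.234375 + 0.093750 + 0.015625 = 0.3438.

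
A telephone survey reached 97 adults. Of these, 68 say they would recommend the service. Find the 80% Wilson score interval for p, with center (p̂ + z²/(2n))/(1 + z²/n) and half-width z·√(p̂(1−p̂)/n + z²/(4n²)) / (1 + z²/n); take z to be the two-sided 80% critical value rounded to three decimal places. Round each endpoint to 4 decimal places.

p̂ = 68/97 = 0.70103; z = 1.282, so z² = 1.643524.
1 + z²/n = 1.016944.
Adjusted center: (0.70103 + z²/(2n))/1.016944 = 0.69768.
Radicand: p̂(1−p̂)/n + z²/(4n²) = 0.002160686 + 0.000043669 = 0.002204355.
Half-width = 1.282·√0.002204355/1.016944 = 0.05919.
Interval: 0.69768 ± 0.05919 → (0.6385, 0.7569).

(0.6385, 0.7569)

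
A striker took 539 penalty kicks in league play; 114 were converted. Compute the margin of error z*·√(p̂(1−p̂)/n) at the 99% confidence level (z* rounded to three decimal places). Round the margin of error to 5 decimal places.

ME = 0.04531

p̂ = 114/539 = 0.21150.
SE = √(p̂(1−p̂)/n) = √(0.166769/539) = 0.017590.
The 99% critical value is z* = 2.576.
Margin of error = z*·SE = 2.576 × 0.017590 = 0.04531.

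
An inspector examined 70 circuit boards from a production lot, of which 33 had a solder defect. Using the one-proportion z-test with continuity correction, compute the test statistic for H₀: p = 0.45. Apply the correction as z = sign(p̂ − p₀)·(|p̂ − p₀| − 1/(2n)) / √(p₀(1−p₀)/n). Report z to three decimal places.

z = 0.240

p̂ = 33/70 = 0.47143. p̂ − p₀ = 0.021429.
1/(2n) = 0.007143.
Corrected numerator: |0.021429| − 0.007143 = 0.014286.
Under H₀, SE = √(p₀(1−p₀)/n) = √(0.45·0.55/70) = √0.003535714 = 0.059462.
z = (+)0.014286/0.059462 = 0.240.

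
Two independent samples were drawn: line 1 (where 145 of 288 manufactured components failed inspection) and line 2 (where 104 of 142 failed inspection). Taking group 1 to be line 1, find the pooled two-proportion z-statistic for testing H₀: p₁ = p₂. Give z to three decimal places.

z = -4.522

p̂₁ = 145/288 = 0.50347, p̂₂ = 104/142 = 0.73239.
Pooling: p̂ = 249/430 = 0.57907.
Pooled SE = √[0.2437480·0.01051448] ≈ 0.050625.
z = (p̂₁ − p̂₂)/SE = (0.50347 − 0.73239)/0.050625 = -0.22892/0.050625 = -4.522.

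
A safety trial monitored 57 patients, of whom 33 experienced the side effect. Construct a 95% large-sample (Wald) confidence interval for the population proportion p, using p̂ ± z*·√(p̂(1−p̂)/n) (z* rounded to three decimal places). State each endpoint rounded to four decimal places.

(0.4508, 0.7071)

p̂ = 33/57 = 0.57895.
Standard error of p̂: √(0.243767/57) = √0.004276620 = 0.065396.
z* = 1.960 at the 95% level.
Margin of error: 1.960 × 0.065396 = 0.12818.
So the interval runs from 0.4508 to 0.7071.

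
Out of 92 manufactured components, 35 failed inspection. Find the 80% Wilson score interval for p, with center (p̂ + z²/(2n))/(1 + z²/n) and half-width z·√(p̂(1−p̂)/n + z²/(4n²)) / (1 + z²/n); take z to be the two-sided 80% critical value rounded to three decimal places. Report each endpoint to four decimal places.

Here p̂ = 35/92 = 0.38043 and z = 1.282 (z² = 1.643524).
1 + z²/n = 1.017864.
Adjusted center: (0.38043 + z²/(2n))/1.017864 = 0.38253.
Radicand: p̂(1−p̂)/n + z²/(4n²) = 0.002562002 + 0.000048545 = 0.002610547.
Half-width = 1.282·√0.002610547/1.017864 = 0.06435.
CI: 0.38253 ± 0.06435 = (0.3182, 0.4469).

(0.3182, 0.4469)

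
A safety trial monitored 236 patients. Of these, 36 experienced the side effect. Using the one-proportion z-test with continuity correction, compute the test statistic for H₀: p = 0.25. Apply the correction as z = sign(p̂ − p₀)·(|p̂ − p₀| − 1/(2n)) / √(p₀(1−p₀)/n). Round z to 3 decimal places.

With x = 36 successes in n = 236, p̂ = 0.15254. p̂ − p₀ = -0.097458.
Continuity correction 1/(2n) = 1/472 = 0.002119.
Corrected numerator: |-0.097458| − 0.002119 = 0.095339.
SE₀ = √(0.25·0.75/236) = 0.028187.
z = −0.095339/0.028187 = -3.382.

z = -3.382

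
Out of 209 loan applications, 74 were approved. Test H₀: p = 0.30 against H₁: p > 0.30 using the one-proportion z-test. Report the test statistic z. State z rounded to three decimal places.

z = 1.706

Sample proportion p̂ = 74/209 = 0.35407.
Null standard error: √(0.30·0.70/209) = √0.001004785 = 0.031698.
z = (0.35407 − 0.30)/0.031698 = 0.05407/0.031698 = 1.706.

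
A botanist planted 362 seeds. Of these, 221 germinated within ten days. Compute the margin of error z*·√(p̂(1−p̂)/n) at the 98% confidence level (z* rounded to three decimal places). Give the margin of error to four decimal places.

The sample proportion is 221/362 = 0.61050.
Standard error of p̂: √(0.237790/362) = √0.000656879 = 0.025630.
z* = 2.326 at the 98% level.
Margin of error = z*·SE = 2.326 × 0.025630 = 0.0596.

ME = 0.0596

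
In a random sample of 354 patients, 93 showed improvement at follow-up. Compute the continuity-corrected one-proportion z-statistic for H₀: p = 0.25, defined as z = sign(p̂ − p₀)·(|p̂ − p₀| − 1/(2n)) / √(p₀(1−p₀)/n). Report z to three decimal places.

z = 0.491

p̂ = 93/354 = 0.26271. p̂ − p₀ = 0.012712.
1/(2n) = 0.001412.
Corrected numerator: |0.012712| − 0.001412 = 0.011300.
SE₀ = √(0.25·0.75/354) = 0.023014.
z = (+)0.011300/0.023014 = 0.491.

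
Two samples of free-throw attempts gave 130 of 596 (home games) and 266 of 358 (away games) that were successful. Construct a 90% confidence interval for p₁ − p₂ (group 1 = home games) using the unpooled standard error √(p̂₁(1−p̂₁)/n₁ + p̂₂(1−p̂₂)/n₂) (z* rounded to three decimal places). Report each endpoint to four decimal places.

p̂₁ = 0.21812, p̂₂ = 0.74302, so the observed difference is -0.52490.
Unpooled SE = √(p̂₁(1−p̂₁)/n₁ + p̂₂(1−p̂₂)/n₂) = √(0.000286148 + 0.000533360) = 0.028627.
z* = 1.645 at the 90% level. Margin of error = 0.04709.
Interval: -0.52490 ± 0.04709 → (-0.5720, -0.4778).

(-0.5720, -0.4778)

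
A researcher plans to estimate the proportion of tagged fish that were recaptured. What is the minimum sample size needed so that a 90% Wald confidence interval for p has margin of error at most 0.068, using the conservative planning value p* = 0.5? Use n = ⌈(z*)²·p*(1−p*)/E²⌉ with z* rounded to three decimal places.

n = 147

z* = 1.645 at the 90% level.
p*(1−p*) = 0.50·0.50 = 0.2500.
(z*)²·p*(1−p*)/E² = 2.706025·0.2500/0.004624 = 146.303.
Rounding up, n = 147.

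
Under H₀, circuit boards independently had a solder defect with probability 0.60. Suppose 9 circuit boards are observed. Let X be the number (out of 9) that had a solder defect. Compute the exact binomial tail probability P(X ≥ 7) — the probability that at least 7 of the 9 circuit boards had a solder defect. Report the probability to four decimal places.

P = 0.2318

X ~ Binomial(n=9, p=0.60).
P(X ≥ 7) = C(9,7)·0.60^7·0.40^2 + C(9,8)·0.60^8·0.40^1 + C(9,9)·0.60^9·0.40^0.
= 0.161243 + 0.060466 + 0.010078 = 0.2318.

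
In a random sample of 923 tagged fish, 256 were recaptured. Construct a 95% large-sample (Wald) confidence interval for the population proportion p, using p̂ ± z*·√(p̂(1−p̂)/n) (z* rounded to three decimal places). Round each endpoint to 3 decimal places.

(0.248, 0.306)

p̂ = 256/923 = 0.27736.
SE(p̂) = √(0.27736·0.72264/923) = 0.014736.
The 95% critical value is z* = 1.960.
Margin of error: 1.960 × 0.014736 = 0.02888.
So the interval runs from 0.248 to 0.306.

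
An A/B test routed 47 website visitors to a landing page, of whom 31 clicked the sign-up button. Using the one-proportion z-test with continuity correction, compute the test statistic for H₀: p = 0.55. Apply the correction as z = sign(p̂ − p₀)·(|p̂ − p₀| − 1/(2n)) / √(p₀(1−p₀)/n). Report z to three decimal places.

Sample proportion p̂ = 31/47 = 0.65957. p̂ − p₀ = 0.109574.
Continuity correction 1/(2n) = 1/94 = 0.010638.
Corrected numerator: |0.109574| − 0.010638 = 0.098936.
Under H₀, SE = √(p₀(1−p₀)/n) = √(0.55·0.45/47) = √0.005265957 = 0.072567.
z = (+)0.098936/0.072567 = 1.363.

z = 1.363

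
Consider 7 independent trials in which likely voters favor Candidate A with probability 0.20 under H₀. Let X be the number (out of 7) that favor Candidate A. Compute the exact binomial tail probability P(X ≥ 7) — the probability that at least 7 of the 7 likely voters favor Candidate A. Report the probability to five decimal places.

P = 0.00001

X is binomial with n = 7 and p = 0.20.
P(X ≥ 7) = C(7,7)·0.20^7·0.80^0.
= 0.000013 = 0.00001.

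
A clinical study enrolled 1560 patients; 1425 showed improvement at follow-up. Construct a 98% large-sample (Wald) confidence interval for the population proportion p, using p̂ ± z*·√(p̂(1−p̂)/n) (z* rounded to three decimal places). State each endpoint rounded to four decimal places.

p̂ = 1425/1560 = 0.91346.
SE(p̂) = √(0.91346·0.08654/1560) = 0.007118.
z* = 2.326 at the 98% level.
Margin of error: 2.326 × 0.007118 = 0.01656.
So the interval runs from 0.8969 to 0.9300.

(0.8969, 0.9300)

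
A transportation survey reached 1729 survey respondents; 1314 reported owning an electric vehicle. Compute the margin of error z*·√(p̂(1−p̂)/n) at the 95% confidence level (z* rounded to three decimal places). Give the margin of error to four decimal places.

ME = 0.0201

p̂ = 1314/1729 = 0.75998.
Standard error of p̂: √(0.182412/1729) = √0.000105501 = 0.010271.
z* = 1.960 at the 95% level.
So ME = 0.0201.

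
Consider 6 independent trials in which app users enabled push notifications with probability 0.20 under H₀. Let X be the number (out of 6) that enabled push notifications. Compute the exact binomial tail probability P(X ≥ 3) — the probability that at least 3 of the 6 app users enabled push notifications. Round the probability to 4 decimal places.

P = 0.0989

X is binomial with n = 6 and p = 0.20.
P(X ≥ 3) = C(6,3)·0.20^3·0.80^3 + C(6,4)·0.20^4·0.80^2 + C(6,5)·0.20^5·0.80^1 + C(6,6)·0.20^6·0.80^0.
= 0.081920 + 0.015360 + 0.001536 + 0.000064 = 0.0989.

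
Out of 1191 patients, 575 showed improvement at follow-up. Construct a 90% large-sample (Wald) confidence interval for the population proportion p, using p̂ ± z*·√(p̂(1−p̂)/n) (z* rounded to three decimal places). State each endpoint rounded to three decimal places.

(0.459, 0.507)

Sample proportion p̂ = 575/1191 = 0.48279.
SE = √(p̂(1−p̂)/n) = √(0.249704/1191) = 0.014480.
The 90% critical value is z* = 1.645.
Margin of error: 1.645 × 0.014480 = 0.02382.
Interval: 0.48279 ± 0.02382 → (0.459, 0.507).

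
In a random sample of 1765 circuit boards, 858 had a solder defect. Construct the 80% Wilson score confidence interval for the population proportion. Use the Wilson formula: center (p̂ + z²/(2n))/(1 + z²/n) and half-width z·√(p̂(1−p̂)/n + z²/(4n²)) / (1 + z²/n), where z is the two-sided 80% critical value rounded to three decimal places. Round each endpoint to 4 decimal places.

p̂ = 858/1765 = 0.48612; z = 1.282, so z² = 1.643524.
1 + z²/n = 1.000931.
Center = (0.48612 + 0.000466)/1.000931 = 0.48613.
Radicand: p̂(1−p̂)/n + z²/(4n²) = 0.000141534 + 0.000000132 = 0.000141666.
Half-width = z·√(radicand)/denom = 1.282·0.011902/1.000931 = 0.01524.
Interval: 0.48613 ± 0.01524 → (0.4709, 0.5014).

(0.4709, 0.5014)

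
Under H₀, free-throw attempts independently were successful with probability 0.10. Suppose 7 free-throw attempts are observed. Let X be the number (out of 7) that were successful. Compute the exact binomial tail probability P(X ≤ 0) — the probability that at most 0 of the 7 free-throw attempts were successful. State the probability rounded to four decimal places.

X ~ Binomial(n=7, p=0.10).
P(X ≤ 0) = C(7,0)·0.10^0·0.90^7.
= 0.478297 = 0.4783.

P = 0.4783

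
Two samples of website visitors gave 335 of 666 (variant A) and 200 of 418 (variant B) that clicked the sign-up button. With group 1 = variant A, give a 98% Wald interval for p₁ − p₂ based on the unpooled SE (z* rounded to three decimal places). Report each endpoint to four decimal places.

(-0.0480, 0.0971)

p̂₁ = 0.50300, p̂₂ = 0.47847, so the observed difference is 0.02453.
SE = √(0.000375362 + 0.000596977) = √0.000972339 = 0.031182.
The 98% critical value is z* = 2.326. Margin of error = 0.07253.
Interval: 0.02453 ± 0.07253 → (-0.0480, 0.0971).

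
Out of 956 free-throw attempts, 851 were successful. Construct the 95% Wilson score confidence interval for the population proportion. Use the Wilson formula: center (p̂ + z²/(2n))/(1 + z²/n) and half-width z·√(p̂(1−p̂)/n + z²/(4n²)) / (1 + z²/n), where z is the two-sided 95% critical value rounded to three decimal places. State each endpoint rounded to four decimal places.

(0.8688, 0.9084)

Here p̂ = 851/956 = 0.89017 and z = 1.960 (z² = 3.841600).
1 + z²/n = 1.004018.
Center = (0.89017 + 0.002009)/1.004018 = 0.88861.
Radicand: p̂(1−p̂)/n + z²/(4n²) = 0.000102269 + 0.000001051 = 0.000103320.
Half-width = z·√(radicand)/denom = 1.960·0.010165/1.004018 = 0.01984.
CI: 0.88861 ± 0.01984 = (0.8688, 0.9084).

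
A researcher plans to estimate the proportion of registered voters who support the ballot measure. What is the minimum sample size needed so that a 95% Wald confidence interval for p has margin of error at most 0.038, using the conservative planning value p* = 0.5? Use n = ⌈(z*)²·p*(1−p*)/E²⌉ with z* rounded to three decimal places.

z* = 1.960 at the 95% level.
p*(1−p*) = 0.2500.
(z*)²·p*(1−p*)/E² = 3.841600·0.2500/0.001444 = 665.097.
Rounding up, n = 666.

n = 666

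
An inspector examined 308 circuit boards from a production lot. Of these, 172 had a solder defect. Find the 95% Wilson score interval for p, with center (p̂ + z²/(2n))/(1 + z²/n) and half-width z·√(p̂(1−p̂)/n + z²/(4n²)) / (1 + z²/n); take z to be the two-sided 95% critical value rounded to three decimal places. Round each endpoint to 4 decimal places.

(0.5026, 0.6128)

Here p̂ = 172/308 = 0.55844 and z = 1.960 (z² = 3.841600).
1 + z²/n = 1.012473.
Adjusted center: (0.55844 + z²/(2n))/1.012473 = 0.55772.
Radicand: p̂(1−p̂)/n + z²/(4n²) = 0.000800599 + 0.000010124 = 0.000810723.
Half-width = z·√(radicand)/denom = 1.960·0.028473/1.012473 = 0.05512.
So the interval runs from 0.5026 to 0.6128.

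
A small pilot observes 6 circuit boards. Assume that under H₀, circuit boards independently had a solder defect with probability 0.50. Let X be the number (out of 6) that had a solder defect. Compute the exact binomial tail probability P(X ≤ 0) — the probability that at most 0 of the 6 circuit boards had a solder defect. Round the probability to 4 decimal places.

X ~ Binomial(n=6, p=0.50).
P(X ≤ 0) = C(6,0)·0.50^0·0.50^6.
= 0.015625 = 0.0156.

P = 0.0156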